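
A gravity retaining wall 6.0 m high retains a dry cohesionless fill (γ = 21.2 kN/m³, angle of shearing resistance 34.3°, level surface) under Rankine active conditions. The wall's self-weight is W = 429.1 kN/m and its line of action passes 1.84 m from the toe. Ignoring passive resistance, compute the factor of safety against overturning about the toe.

3.71

K_a = tan²(45° − 34.3°/2) = 0.2792.
P_a = ½K_aγH² = 0.5×0.2792×21.2×6.0² = 106.5 kN/m, acting at H/3 = 2.000 m above the base.
Overturning moment M_o = P_a × H/3 = 106.5 × 2.000 = 213.1.
Resisting moment M_r = W × 1.84 = 429.1 × 1.84 = 789.5.
FS_overturning = M_r/M_o = 789.5/213.1 = 3.706.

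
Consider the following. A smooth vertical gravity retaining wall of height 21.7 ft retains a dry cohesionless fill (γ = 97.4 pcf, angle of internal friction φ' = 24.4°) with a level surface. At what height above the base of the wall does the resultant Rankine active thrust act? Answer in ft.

K_a = 0.4153.
The pressure distribution is triangular, so the resultant acts at H/3 above the base = 21.7/3 = 7.233 ft.

7.23 ft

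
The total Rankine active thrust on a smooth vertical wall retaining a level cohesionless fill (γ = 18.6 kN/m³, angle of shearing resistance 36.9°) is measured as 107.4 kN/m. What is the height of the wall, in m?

6.80 m

K_a = 0.2497. P_a = ½ K_a γ H² ⇒ H = √(2P_a/(K_a γ)).
H = √(2×107.4/(0.2497×18.6)) = 6.801 m.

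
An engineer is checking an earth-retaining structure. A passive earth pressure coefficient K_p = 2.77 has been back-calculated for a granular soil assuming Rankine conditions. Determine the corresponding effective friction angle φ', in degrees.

28.0°

K_p = (1+sin φ)/(1−sin φ) ⇒ sin φ = (K_p − 1)/(K_p + 1) = 0.4695.
φ = arcsin(0.4695) = 28.00°.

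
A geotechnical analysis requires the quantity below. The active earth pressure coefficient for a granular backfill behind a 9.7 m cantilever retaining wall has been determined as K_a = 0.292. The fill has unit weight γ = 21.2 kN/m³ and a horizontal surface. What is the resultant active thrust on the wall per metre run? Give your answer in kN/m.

P = ½ K_a γ H² = 0.5 × 0.292 × 21.2 × 9.7² = 291.2 kN/m.

291 kN/m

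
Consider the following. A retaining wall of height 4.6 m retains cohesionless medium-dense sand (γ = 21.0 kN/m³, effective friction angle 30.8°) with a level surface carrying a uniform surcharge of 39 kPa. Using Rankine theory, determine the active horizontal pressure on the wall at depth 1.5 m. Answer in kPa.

22.8 kPa

K_a = (1 − sin φ)/(1 + sin φ) = 0.3227.
σ_v = γz + q = 21.0 × 1.5 + 39 = 70.50 kPa.
σ_h = K_a σ_v = 0.3227 × 70.50 = 22.75 kPa.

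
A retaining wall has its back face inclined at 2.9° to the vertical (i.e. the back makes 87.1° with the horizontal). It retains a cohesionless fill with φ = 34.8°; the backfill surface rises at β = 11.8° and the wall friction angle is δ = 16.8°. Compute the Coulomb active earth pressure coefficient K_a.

K_a = sin²(α+φ) / [sin²α · sin(α−δ) · (1 + √{sin(φ+δ)sin(φ−β) / (sin(α−δ)sin(α+β))})²].
With α = 87.1°, φ = 34.8°, δ = 16.8°, β = 11.8°: K_a = 0.3099.

0.310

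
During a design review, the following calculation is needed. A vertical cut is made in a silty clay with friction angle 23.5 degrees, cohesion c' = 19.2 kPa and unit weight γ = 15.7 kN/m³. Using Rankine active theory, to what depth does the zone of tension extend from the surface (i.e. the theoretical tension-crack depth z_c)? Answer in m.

K_a = tan²(45° − 23.5°/2) = 0.4298; √K_a = 0.6556.
The active pressure is zero where K_a γ z = 2c√K_a, so z_c = 2c/(γ√K_a) = 2×19.2/(15.7×0.6556) = 3.731 m.

3.73 m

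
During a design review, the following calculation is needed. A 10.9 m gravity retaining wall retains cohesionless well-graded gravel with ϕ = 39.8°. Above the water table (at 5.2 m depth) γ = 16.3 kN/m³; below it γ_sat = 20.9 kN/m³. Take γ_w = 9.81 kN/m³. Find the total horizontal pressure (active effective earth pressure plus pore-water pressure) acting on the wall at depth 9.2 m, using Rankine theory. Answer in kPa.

K_a = (1 − sin φ)/(1 + sin φ) = 0.2194.
γ' = 20.9 − 9.81 = 11.09 kN/m³.
Effective vertical stress at 9.2 m: σ'_v = 16.3×5.2 + 11.09×4.00 = 129.1 kPa.
σ'_h = K_a σ'_v = 0.2194 × 129.1 = 28.33 kPa; u = γ_w × 4.00 = 39.24 kPa.
Total σ_h = 28.33 + 39.24 = 67.57 kPa.

67.6 kPa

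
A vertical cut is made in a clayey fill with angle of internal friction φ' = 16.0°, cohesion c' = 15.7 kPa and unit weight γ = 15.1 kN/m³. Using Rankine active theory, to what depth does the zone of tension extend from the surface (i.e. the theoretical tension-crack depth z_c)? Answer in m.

2.76 m

K_a = tan²(45° − 16.0°/2) = 0.5678; √K_a = 0.7536.
The active pressure is zero where K_a γ z = 2c√K_a, so z_c = 2c/(γ√K_a) = 2×15.7/(15.1×0.7536) = 2.760 m.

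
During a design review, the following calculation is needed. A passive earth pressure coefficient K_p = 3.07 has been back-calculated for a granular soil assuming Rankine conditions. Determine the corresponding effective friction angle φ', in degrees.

K_p = (1+sin φ)/(1−sin φ) ⇒ sin φ = (K_p − 1)/(K_p + 1) = 0.5086.
φ = arcsin(0.5086) = 30.57°.

30.6°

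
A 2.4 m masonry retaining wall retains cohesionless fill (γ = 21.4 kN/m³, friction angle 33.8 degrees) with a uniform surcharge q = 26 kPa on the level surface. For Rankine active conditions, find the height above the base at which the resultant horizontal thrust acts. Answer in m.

1.00 m

K_a = 0.2851.
Triangular part P₁ = ½K_aγH² = 17.57 at H/3 = 0.8000 m; rectangular part P₂ = K_a q H = 17.79 at H/2 = 1.200 m.
ȳ = (P₁·0.8000 + P₂·1.200)/(P₁+P₂) = 1.001 m.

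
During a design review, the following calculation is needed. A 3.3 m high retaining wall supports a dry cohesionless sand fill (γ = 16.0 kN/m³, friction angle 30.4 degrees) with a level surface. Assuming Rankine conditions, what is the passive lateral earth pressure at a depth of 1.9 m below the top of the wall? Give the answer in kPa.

92.7 kPa

K_p = (1 + sin φ)/(1 − sin φ) = 3.049.
σ_h = K_p γ z = 3.049 × 16.0 × 1.9 = 92.69 kPa.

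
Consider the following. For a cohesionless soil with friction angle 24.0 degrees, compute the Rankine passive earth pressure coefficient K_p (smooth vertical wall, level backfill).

2.37

K_p = (1 + sin φ)/(1 − sin φ) = tan²(45° + 24.0°/2) = 2.371.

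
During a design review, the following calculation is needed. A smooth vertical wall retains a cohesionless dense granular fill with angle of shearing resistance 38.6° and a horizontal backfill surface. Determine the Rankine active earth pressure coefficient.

0.232

K_a = (1 − sin φ)/(1 + sin φ) = (1 − sin 38.6°)/(1 + sin 38.6°) = 0.2316.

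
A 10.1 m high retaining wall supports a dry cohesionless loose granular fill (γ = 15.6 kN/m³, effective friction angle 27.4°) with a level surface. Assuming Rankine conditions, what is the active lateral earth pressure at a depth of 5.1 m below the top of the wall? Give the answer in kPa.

K_a = (1 − sin φ)/(1 + sin φ) = 0.3697.
σ_h = K_a γ z = 0.3697 × 15.6 × 5.1 = 29.41 kPa.

29.4 kPa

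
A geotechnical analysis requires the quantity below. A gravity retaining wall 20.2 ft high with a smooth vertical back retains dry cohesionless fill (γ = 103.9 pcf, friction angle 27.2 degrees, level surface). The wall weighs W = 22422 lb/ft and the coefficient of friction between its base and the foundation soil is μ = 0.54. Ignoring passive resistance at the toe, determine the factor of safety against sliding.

K_a = tan²(45° − 27.2°/2) = 0.3726.
P_a = ½K_aγH² = 0.5×0.3726×103.9×20.2² = 7898 lb/ft, acting at H/3 = 6.733 ft above the base.
FS_sliding = μW / P_a = 0.54×22422 / 7898 = 1.533.

1.53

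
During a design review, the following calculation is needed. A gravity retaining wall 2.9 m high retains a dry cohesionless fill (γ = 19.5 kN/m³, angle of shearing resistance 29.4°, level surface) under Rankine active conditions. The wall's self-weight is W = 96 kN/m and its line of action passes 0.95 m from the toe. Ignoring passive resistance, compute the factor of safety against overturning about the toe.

K_a = tan²(45° − 29.4°/2) = 0.3415.
P_a = ½K_aγH² = 0.5×0.3415×19.5×2.9² = 28.00 kN/m, acting at H/3 = 0.9667 m above the base.
Overturning moment M_o = P_a × H/3 = 28.00 × 0.9667 = 27.07.
Resisting moment M_r = W × 0.95 = 96 × 0.95 = 91.20.
FS_overturning = M_r/M_o = 91.20/27.07 = 3.370.

3.37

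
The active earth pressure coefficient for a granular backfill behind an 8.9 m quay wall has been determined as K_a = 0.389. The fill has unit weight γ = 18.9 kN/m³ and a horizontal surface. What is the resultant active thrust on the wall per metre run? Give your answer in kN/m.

P = ½ K_a γ H² = 0.5 × 0.389 × 18.9 × 8.9² = 291.2 kN/m.

291 kN/m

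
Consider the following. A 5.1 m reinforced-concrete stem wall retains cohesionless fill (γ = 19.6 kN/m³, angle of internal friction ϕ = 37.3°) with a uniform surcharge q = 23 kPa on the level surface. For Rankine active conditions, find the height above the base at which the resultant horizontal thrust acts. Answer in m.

1.97 m

K_a = 0.2453.
Triangular part P₁ = ½K_aγH² = 62.54 at H/3 = 1.700 m; rectangular part P₂ = K_a q H = 28.78 at H/2 = 2.550 m.
ȳ = (P₁·1.700 + P₂·2.550)/(P₁+P₂) = 1.968 m.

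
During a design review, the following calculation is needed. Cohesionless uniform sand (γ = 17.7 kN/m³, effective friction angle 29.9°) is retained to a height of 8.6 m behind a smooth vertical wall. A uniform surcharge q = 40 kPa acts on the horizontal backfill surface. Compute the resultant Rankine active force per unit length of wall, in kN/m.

K_a = tan²(45° − φ/2) = 0.3347.
Soil triangle: ½ K_a γ H² = 0.5×0.3347×17.7×8.6² = 219.1 kN/m.
Surcharge rectangle: K_a q H = 0.3347×40×8.6 = 115.1 kN/m.
Total = 219.1 + 115.1 = 334.2 kN/m.

334 kN/m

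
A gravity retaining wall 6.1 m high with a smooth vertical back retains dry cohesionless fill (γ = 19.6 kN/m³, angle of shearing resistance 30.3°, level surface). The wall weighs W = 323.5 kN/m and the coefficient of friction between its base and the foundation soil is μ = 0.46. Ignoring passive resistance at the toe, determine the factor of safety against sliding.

K_a = tan²(45° − 30.3°/2) = 0.3293.
P_a = ½K_aγH² = 0.5×0.3293×19.6×6.1² = 120.1 kN/m, acting at H/3 = 2.033 m above the base.
FS_sliding = μW / P_a = 0.46×323.5 / 120.1 = 1.239.

1.24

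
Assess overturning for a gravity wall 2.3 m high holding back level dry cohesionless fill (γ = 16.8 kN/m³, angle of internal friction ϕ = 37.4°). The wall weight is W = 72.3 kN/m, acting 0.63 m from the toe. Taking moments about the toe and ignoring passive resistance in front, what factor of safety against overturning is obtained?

K_a = tan²(45° − 37.4°/2) = 0.2443.
P_a = ½K_aγH² = 0.5×0.2443×16.8×2.3² = 10.85 kN/m, acting at H/3 = 0.7667 m above the base.
Overturning moment M_o = P_a × H/3 = 10.85 × 0.7667 = 8.321.
Resisting moment M_r = W × 0.63 = 72.3 × 0.63 = 45.55.
FS_overturning = M_r/M_o = 45.55/8.321 = 5.474.

5.47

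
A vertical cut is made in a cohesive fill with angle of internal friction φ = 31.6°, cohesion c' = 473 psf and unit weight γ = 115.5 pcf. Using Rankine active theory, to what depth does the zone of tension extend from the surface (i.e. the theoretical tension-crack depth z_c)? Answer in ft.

14.7 ft

K_a = tan²(45° − 31.6°/2) = 0.3123; √K_a = 0.5589.
The active pressure is zero where K_a γ z = 2c√K_a, so z_c = 2c/(γ√K_a) = 2×473/(115.5×0.5589) = 14.66 ft.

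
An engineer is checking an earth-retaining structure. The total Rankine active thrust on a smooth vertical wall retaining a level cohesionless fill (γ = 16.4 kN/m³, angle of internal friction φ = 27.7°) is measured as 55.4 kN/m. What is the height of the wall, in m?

4.30 m

K_a = 0.3653. P_a = ½ K_a γ H² ⇒ H = √(2P_a/(K_a γ)).
H = √(2×55.4/(0.3653×16.4)) = 4.300 m.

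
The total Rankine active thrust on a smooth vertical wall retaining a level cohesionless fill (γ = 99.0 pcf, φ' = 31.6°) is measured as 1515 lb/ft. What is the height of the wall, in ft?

K_a = 0.3123. P_a = ½ K_a γ H² ⇒ H = √(2P_a/(K_a γ)).
H = √(2×1515/(0.3123×99.0)) = 9.899 ft.

9.90 ft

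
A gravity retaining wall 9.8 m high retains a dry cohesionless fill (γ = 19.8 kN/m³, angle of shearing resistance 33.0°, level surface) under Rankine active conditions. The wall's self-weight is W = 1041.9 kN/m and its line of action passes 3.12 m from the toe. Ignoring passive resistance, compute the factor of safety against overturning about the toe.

K_a = tan²(45° − 33.0°/2) = 0.2948.
P_a = ½K_aγH² = 0.5×0.2948×19.8×9.8² = 280.3 kN/m, acting at H/3 = 3.267 m above the base.
Overturning moment M_o = P_a × H/3 = 280.3 × 3.267 = 915.6.
Resisting moment M_r = W × 3.12 = 1041.9 × 3.12 = 3251.
FS_overturning = M_r/M_o = 3251/915.6 = 3.550.

3.55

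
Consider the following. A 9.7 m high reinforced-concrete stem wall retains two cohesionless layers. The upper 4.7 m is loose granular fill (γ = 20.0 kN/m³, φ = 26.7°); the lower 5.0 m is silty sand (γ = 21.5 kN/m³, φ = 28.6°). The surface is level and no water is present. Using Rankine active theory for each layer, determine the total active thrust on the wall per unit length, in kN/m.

344 kN/m

K_a1 = tan²(45°−26.7°/2) = 0.3800; K_a2 = tan²(45°−28.6°/2) = 0.3525.
Layer 1: σ at base = K_a1 γ₁ h₁ = 35.72 kPa; P₁ = ½×35.72×4.7 = 83.93.
Layer 2: σ_v at top = γ₁h₁ = 94.00; σ_h top = K_a2×94.00 = 33.14; σ_h base = K_a2×(94.00+21.5×5.0) = 71.04.
P₂ = ½(33.14+71.04)×5.0 = 260.4. Total P_a = 83.93+260.4 = 344.4 kN/m.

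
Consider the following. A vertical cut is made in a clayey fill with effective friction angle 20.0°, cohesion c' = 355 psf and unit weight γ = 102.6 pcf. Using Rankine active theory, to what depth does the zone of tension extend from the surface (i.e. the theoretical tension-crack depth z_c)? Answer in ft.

K_a = tan²(45° − 20.0°/2) = 0.4903; √K_a = 0.7002.
The active pressure is zero where K_a γ z = 2c√K_a, so z_c = 2c/(γ√K_a) = 2×355/(102.6×0.7002) = 9.883 ft.

9.88 ft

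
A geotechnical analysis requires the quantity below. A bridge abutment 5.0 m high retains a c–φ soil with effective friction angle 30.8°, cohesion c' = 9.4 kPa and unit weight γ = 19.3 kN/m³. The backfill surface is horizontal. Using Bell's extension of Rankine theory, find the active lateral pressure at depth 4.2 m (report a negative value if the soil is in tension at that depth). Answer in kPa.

K_a = (1 − sin φ)/(1 + sin φ) = 0.3227.
σ_a = K_a γ z − 2c√K_a = 0.3227×19.3×4.2 − 2×9.4×0.5681 = 15.48 kPa.

15.5 kPa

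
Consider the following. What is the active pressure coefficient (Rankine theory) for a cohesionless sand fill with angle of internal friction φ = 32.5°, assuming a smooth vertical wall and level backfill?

K_a = tan²(45° − φ/2) = tan²(28.75°) = 0.3010.

0.301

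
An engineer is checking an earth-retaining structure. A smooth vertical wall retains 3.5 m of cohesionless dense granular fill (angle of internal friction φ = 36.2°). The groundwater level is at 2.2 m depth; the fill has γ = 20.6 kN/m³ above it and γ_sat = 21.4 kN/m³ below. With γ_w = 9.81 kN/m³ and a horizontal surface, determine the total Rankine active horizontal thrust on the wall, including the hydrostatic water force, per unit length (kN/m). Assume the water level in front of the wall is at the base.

38.8 kN/m

K_a = tan²(45° − φ/2) = 0.2574.
γ' = 21.4 − 9.81 = 11.59 kN/m³. Depth below WT = 1.3 m.
σ'_h at WT = K_a γ d_w = 11.66 kPa; at base = 11.66 + K_a γ' × 1.3 = 15.54 kPa.
P₁ (0–2.2 m) = ½×11.66×2.2 = 12.83. P₂ (2.2–3.5 m) = ½(11.66+15.54)×1.3 = 17.68.
P_w = ½ γ_w h₂² = 0.5×9.81×1.3² = 8.289. Total = 12.83+17.68+8.289 = 38.81 kN/m.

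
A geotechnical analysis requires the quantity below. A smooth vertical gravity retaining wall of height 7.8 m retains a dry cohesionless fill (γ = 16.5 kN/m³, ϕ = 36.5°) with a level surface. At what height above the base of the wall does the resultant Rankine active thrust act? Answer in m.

K_a = 0.2541.
The pressure distribution is triangular, so the resultant acts at H/3 above the base = 7.8/3 = 2.600 m.

2.60 m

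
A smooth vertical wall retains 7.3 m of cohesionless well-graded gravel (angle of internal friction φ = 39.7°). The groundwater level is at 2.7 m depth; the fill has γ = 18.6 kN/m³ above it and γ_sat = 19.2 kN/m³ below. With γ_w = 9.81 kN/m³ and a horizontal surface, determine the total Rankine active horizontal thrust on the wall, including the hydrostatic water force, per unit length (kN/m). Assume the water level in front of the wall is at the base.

192 kN/m

K_a = tan²(45° − φ/2) = 0.2204.
γ' = 19.2 − 9.81 = 9.390 kN/m³. Depth below WT = 4.6 m.
σ'_h at WT = K_a γ d_w = 11.07 kPa; at base = 11.07 + K_a γ' × 4.6 = 20.59 kPa.
P₁ (0–2.7 m) = ½×11.07×2.7 = 14.94. P₂ (2.7–7.3 m) = ½(11.07+20.59)×4.6 = 72.82.
P_w = ½ γ_w h₂² = 0.5×9.81×4.6² = 103.8. Total = 14.94+72.82+103.8 = 191.6 kN/m.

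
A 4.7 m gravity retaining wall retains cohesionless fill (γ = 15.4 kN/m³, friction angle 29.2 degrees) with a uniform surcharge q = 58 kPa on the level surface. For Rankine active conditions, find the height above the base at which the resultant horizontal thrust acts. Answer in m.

K_a = 0.3442.
Triangular part P₁ = ½K_aγH² = 58.55 at H/3 = 1.567 m; rectangular part P₂ = K_a q H = 93.83 at H/2 = 2.350 m.
ȳ = (P₁·1.567 + P₂·2.350)/(P₁+P₂) = 2.049 m.

2.05 m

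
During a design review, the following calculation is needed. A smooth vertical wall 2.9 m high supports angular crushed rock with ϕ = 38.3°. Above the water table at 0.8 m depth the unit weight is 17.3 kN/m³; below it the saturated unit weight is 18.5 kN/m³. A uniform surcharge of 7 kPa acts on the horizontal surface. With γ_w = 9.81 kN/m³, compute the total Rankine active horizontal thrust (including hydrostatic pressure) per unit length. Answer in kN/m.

K_a = tan²(45° − φ/2) = 0.2347.
γ' = 18.5 − 9.81 = 8.690 kN/m³. h₂ = H − d_w = 2.1 m.
σ'_h: at surface K_a·q = 1.643; at WT K_a(q+γd_w) = 4.892; at base K_a(q+γd_w+γ'h₂) = 9.176 kPa.
P₁ = ½(1.643+4.892)×0.8 = 2.614; P₂ = ½(4.892+9.176)×2.1 = 14.77; P_w = ½γ_w h₂² = 21.63.
Total = 2.614+14.77+21.63 = 39.02 kN/m.

39.0 kN/m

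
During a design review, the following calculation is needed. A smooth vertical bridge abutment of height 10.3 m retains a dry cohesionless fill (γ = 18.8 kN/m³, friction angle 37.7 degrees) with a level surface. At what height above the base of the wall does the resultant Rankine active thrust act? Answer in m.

K_a = 0.2411.
The pressure distribution is triangular, so the resultant acts at H/3 above the base = 10.3/3 = 3.433 m.

3.43 m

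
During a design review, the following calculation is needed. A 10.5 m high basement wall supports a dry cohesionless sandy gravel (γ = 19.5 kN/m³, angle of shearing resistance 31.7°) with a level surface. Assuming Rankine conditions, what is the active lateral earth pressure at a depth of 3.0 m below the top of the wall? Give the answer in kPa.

18.2 kPa

K_a = (1 − sin φ)/(1 + sin φ) = 0.3111.
σ_h = K_a γ z = 0.3111 × 19.5 × 3.0 = 18.20 kPa.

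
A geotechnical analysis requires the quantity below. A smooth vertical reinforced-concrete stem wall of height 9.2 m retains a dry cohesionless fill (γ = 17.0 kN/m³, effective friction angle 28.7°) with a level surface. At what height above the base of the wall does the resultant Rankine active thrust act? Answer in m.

3.07 m

K_a = 0.3511.
The pressure distribution is triangular, so the resultant acts at H/3 above the base = 9.2/3 = 3.067 m.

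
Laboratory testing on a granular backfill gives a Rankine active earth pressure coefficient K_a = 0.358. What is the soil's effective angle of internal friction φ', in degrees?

28.2°

K_a = tan²(45° − φ/2) ⇒ 45° − φ/2 = arctan(√0.358) = 30.89°.
φ = 2(45° − 30.89°) = 28.21°.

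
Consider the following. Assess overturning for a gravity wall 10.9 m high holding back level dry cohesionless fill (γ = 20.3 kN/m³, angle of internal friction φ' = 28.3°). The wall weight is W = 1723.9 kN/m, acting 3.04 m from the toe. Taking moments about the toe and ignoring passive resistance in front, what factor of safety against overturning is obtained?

K_a = tan²(45° − 28.3°/2) = 0.3568.
P_a = ½K_aγH² = 0.5×0.3568×20.3×10.9² = 430.2 kN/m, acting at H/3 = 3.633 m above the base.
Overturning moment M_o = P_a × H/3 = 430.2 × 3.633 = 1563.
Resisting moment M_r = W × 3.04 = 1723.9 × 3.04 = 5241.
FS_overturning = M_r/M_o = 5241/1563 = 3.353.

3.35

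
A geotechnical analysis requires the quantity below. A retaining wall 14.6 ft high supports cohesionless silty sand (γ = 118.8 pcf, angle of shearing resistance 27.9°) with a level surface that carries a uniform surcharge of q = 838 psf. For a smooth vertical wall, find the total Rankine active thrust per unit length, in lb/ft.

9020 lb/ft

K_a = tan²(45° − φ/2) = 0.3625.
Soil triangle: ½ K_a γ H² = 0.5×0.3625×118.8×14.6² = 4589 lb/ft.
Surcharge rectangle: K_a q H = 0.3625×838×14.6 = 4435 lb/ft.
Total = 4589 + 4435 = 9024 lb/ft.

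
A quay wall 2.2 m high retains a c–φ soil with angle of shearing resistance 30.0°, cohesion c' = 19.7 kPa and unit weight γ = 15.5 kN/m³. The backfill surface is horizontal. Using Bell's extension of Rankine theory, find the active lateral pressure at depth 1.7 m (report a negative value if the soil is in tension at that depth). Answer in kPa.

K_a = (1 − sin φ)/(1 + sin φ) = 0.3333.
σ_a = K_a γ z − 2c√K_a = 0.3333×15.5×1.7 − 2×19.7×0.5774 = -13.96 kPa.

-14.0 kPa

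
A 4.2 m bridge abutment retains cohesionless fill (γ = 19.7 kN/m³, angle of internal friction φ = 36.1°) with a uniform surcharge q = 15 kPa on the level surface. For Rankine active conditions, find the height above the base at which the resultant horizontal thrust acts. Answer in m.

K_a = 0.2585.
Triangular part P₁ = ½K_aγH² = 44.92 at H/3 = 1.400 m; rectangular part P₂ = K_a q H = 16.29 at H/2 = 2.100 m.
ȳ = (P₁·1.400 + P₂·2.100)/(P₁+P₂) = 1.586 m.

1.59 m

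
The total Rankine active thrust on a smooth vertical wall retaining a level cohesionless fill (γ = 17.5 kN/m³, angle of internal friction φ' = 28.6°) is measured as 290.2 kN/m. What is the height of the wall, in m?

9.70 m

K_a = 0.3525. P_a = ½ K_a γ H² ⇒ H = √(2P_a/(K_a γ)).
H = √(2×290.2/(0.3525×17.5)) = 9.699 m.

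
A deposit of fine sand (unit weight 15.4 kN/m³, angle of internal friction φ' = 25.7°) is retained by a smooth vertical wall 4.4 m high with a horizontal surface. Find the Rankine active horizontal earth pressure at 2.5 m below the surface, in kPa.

K_a = (1 − sin φ)/(1 + sin φ) = 0.3950.
σ_h = K_a γ z = 0.3950 × 15.4 × 2.5 = 15.21 kPa.

15.2 kPa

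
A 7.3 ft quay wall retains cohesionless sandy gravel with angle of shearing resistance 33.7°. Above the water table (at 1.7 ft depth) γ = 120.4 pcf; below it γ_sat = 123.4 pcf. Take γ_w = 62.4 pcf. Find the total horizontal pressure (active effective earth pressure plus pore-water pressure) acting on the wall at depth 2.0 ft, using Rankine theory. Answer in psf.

K_a = (1 − sin φ)/(1 + sin φ) = 0.2863.
γ' = 123.4 − 62.4 = 61.00 pcf.
Effective vertical stress at 2.0 ft: σ'_v = 120.4×1.7 + 61.00×0.300 = 223.0 psf.
σ'_h = K_a σ'_v = 0.2863 × 223.0 = 63.84 psf; u = γ_w × 0.300 = 18.72 psf.
Total σ_h = 63.84 + 18.72 = 82.56 psf.

82.6 psf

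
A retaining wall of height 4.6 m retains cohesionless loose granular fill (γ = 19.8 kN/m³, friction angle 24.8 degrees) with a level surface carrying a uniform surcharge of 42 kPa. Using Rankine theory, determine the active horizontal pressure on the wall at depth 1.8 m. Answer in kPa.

K_a = (1 − sin φ)/(1 + sin φ) = 0.4090.
σ_v = γz + q = 19.8 × 1.8 + 42 = 77.64 kPa.
σ_h = K_a σ_v = 0.4090 × 77.64 = 31.75 kPa.

31.8 kPa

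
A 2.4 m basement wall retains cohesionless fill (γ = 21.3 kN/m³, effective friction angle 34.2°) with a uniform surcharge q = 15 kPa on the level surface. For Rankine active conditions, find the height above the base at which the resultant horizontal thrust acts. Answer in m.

K_a = 0.2803.
Triangular part P₁ = ½K_aγH² = 17.20 at H/3 = 0.8000 m; rectangular part P₂ = K_a q H = 10.09 at H/2 = 1.200 m.
ȳ = (P₁·0.8000 + P₂·1.200)/(P₁+P₂) = 0.9479 m.

0.948 m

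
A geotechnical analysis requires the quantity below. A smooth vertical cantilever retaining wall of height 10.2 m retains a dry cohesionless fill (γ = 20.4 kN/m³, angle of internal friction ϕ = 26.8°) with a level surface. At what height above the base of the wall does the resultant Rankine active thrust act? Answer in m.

3.40 m

K_a = 0.3785.
The pressure distribution is triangular, so the resultant acts at H/3 above the base = 10.2/3 = 3.400 m.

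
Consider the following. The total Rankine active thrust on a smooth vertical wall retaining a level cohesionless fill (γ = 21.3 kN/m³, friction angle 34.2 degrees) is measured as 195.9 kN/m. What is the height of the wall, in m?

K_a = 0.2803. P_a = ½ K_a γ H² ⇒ H = √(2P_a/(K_a γ)).
H = √(2×195.9/(0.2803×21.3)) = 8.100 m.

8.10 m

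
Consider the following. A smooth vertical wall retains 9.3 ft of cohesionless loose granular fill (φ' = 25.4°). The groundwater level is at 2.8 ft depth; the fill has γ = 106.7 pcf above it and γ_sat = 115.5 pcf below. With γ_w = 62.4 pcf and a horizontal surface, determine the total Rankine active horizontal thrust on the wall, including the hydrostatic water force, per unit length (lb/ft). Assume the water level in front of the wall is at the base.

K_a = tan²(45° − φ/2) = 0.3996.
γ' = 115.5 − 62.4 = 53.10 pcf. Depth below WT = 6.5 ft.
σ'_h at WT = K_a γ d_w = 119.4 psf; at base = 119.4 + K_a γ' × 6.5 = 257.3 psf.
P₁ (0–2.8 ft) = ½×119.4×2.8 = 167.2. P₂ (2.8–9.3 ft) = ½(119.4+257.3)×6.5 = 1224.
P_w = ½ γ_w h₂² = 0.5×62.4×6.5² = 1318. Total = 167.2+1224+1318 = 2710 lb/ft.

2710 lb/ft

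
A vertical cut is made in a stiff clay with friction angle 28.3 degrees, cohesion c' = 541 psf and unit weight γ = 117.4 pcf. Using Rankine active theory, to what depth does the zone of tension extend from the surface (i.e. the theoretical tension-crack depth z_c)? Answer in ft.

15.4 ft

K_a = tan²(45° − 28.3°/2) = 0.3568; √K_a = 0.5973.
The active pressure is zero where K_a γ z = 2c√K_a, so z_c = 2c/(γ√K_a) = 2×541/(117.4×0.5973) = 15.43 ft.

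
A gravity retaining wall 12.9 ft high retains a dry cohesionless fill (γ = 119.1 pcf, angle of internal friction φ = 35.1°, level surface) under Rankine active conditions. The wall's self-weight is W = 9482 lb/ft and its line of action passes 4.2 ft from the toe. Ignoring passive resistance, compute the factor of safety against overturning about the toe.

K_a = tan²(45° − 35.1°/2) = 0.2698.
P_a = ½K_aγH² = 0.5×0.2698×119.1×12.9² = 2674 lb/ft, acting at H/3 = 4.300 ft above the base.
Overturning moment M_o = P_a × H/3 = 2674 × 4.300 = 11500.
Resisting moment M_r = W × 4.2 = 9482 × 4.2 = 39820.
FS_overturning = M_r/M_o = 39820/11500 = 3.464.

3.46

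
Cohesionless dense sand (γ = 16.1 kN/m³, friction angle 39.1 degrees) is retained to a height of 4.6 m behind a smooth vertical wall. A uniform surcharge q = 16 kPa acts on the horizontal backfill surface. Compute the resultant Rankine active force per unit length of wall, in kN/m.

K_a = tan²(45° − φ/2) = 0.2265.
Soil triangle: ½ K_a γ H² = 0.5×0.2265×16.1×4.6² = 38.58 kN/m.
Surcharge rectangle: K_a q H = 0.2265×16×4.6 = 16.67 kN/m.
Total = 38.58 + 16.67 = 55.25 kN/m.

55.2 kN/m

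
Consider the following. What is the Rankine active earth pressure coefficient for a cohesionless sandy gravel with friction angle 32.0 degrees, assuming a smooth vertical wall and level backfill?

0.307

K_a = (1 − sin φ)/(1 + sin φ) = (1 − sin 32.0°)/(1 + sin 32.0°) = 0.3073.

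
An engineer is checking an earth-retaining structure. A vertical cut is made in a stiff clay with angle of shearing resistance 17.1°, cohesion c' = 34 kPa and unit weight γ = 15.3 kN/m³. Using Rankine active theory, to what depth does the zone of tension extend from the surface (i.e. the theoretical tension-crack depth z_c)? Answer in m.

K_a = tan²(45° − 17.1°/2) = 0.5455; √K_a = 0.7386.
The active pressure is zero where K_a γ z = 2c√K_a, so z_c = 2c/(γ√K_a) = 2×34/(15.3×0.7386) = 6.017 m.

6.02 m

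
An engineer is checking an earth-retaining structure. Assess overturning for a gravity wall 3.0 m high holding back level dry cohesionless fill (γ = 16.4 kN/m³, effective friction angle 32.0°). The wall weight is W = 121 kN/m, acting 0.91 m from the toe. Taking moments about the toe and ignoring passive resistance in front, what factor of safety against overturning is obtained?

4.86

K_a = tan²(45° − 32.0°/2) = 0.3073.
P_a = ½K_aγH² = 0.5×0.3073×16.4×3.0² = 22.68 kN/m, acting at H/3 = 1.000 m above the base.
Overturning moment M_o = P_a × H/3 = 22.68 × 1.000 = 22.68.
Resisting moment M_r = W × 0.91 = 121 × 0.91 = 110.1.
FS_overturning = M_r/M_o = 110.1/22.68 = 4.856.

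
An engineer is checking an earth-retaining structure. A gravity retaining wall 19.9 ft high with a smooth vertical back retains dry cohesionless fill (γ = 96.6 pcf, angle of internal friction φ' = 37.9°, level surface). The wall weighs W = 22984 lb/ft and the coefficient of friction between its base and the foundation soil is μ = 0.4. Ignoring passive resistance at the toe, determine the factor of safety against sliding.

K_a = tan²(45° − 37.9°/2) = 0.2389.
P_a = ½K_aγH² = 0.5×0.2389×96.6×19.9² = 4570 lb/ft, acting at H/3 = 6.633 ft above the base.
FS_sliding = μW / P_a = 0.4×22984 / 4570 = 2.012.

2.01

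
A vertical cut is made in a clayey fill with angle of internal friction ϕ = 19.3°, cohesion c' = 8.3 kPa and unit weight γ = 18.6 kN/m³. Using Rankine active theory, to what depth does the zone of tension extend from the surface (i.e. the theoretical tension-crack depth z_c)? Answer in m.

K_a = tan²(45° − 19.3°/2) = 0.5032; √K_a = 0.7094.
The active pressure is zero where K_a γ z = 2c√K_a, so z_c = 2c/(γ√K_a) = 2×8.3/(18.6×0.7094) = 1.258 m.

1.26 m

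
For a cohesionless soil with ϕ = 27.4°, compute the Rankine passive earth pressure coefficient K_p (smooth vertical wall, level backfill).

2.71

K_p = (1 + sin φ)/(1 − sin φ) = tan²(45° + 27.4°/2) = 2.705.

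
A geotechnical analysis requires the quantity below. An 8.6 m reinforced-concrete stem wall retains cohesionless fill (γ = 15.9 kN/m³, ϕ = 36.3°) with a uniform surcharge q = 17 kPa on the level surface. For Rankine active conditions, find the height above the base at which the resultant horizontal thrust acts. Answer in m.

K_a = 0.2563.
Triangular part P₁ = ½K_aγH² = 150.7 at H/3 = 2.867 m; rectangular part P₂ = K_a q H = 37.47 at H/2 = 4.300 m.
ȳ = (P₁·2.867 + P₂·4.300)/(P₁+P₂) = 3.152 m.

3.15 m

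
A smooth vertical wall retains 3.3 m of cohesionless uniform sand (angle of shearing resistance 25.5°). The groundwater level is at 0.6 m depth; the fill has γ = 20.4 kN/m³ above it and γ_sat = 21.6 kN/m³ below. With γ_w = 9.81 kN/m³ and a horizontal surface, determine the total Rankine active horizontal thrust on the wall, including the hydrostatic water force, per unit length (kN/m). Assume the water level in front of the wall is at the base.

K_a = tan²(45° − φ/2) = 0.3981.
γ' = 21.6 − 9.81 = 11.79 kN/m³. Depth below WT = 2.7 m.
σ'_h at WT = K_a γ d_w = 4.873 kPa; at base = 4.873 + K_a γ' × 2.7 = 17.55 kPa.
P₁ (0–0.6 m) = ½×4.873×0.6 = 1.462. P₂ (0.6–3.3 m) = ½(4.873+17.55)×2.7 = 30.26.
P_w = ½ γ_w h₂² = 0.5×9.81×2.7² = 35.76. Total = 1.462+30.26+35.76 = 67.48 kN/m.

67.5 kN/m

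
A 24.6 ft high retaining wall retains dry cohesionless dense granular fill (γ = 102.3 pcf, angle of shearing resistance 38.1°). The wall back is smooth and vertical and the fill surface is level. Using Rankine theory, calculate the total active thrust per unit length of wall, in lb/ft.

K_a = tan²(45° − φ/2) = 0.2368.
P_a = ½ K_a γ H² = 0.5 × 0.2368 × 102.3 × 24.6² = 7331 lb/ft.

7330 lb/ft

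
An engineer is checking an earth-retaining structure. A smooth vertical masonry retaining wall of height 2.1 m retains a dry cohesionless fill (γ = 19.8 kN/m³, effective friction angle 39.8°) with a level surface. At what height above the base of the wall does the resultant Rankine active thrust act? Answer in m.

K_a = 0.2194.
The pressure distribution is triangular, so the resultant acts at H/3 above the base = 2.1/3 = 0.7000 m.

0.700 m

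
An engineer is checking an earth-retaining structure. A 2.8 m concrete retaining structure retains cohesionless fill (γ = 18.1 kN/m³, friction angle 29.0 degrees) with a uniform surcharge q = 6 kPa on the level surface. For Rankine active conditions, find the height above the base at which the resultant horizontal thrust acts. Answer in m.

1.02 m

K_a = 0.3470.
Triangular part P₁ = ½K_aγH² = 24.62 at H/3 = 0.9333 m; rectangular part P₂ = K_a q H = 5.829 at H/2 = 1.400 m.
ȳ = (P₁·0.9333 + P₂·1.400)/(P₁+P₂) = 1.023 m.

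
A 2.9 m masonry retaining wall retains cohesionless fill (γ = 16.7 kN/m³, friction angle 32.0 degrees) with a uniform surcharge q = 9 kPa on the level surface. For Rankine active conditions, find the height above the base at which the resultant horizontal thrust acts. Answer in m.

1.10 m

K_a = 0.3073.
Triangular part P₁ = ½K_aγH² = 21.58 at H/3 = 0.9667 m; rectangular part P₂ = K_a q H = 8.019 at H/2 = 1.450 m.
ȳ = (P₁·0.9667 + P₂·1.450)/(P₁+P₂) = 1.098 m.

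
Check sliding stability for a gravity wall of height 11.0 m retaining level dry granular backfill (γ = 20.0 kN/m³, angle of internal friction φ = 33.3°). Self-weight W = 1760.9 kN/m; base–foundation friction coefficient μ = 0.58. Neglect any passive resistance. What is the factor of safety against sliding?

K_a = tan²(45° − 33.3°/2) = 0.2911.
P_a = ½K_aγH² = 0.5×0.2911×20.0×11.0² = 352.3 kN/m, acting at H/3 = 3.667 m above the base.
FS_sliding = μW / P_a = 0.58×1760.9 / 352.3 = 2.899.

2.90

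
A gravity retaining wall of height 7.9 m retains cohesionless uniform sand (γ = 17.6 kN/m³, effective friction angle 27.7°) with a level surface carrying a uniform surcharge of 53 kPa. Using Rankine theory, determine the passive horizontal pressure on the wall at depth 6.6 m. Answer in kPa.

463 kPa

K_p = (1 + sin φ)/(1 − sin φ) = 2.737.
σ_v = γz + q = 17.6 × 6.6 + 53 = 169.2 kPa.
σ_h = K_p σ_v = 2.737 × 169.2 = 463.0 kPa.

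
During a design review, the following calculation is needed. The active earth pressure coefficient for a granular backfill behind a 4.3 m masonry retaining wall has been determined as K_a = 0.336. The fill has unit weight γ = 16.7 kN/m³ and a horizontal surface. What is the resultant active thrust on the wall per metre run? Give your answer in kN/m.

P = ½ K_a γ H² = 0.5 × 0.336 × 16.7 × 4.3² = 51.88 kN/m.

51.9 kN/m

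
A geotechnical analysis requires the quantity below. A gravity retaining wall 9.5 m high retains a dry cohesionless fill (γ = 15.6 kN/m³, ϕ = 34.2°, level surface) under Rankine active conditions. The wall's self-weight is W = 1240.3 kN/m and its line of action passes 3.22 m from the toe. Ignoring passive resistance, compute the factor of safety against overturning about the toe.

6.39

K_a = tan²(45° − 34.2°/2) = 0.2803.
P_a = ½K_aγH² = 0.5×0.2803×15.6×9.5² = 197.3 kN/m, acting at H/3 = 3.167 m above the base.
Overturning moment M_o = P_a × H/3 = 197.3 × 3.167 = 624.9.
Resisting moment M_r = W × 3.22 = 1240.3 × 3.22 = 3994.
FS_overturning = M_r/M_o = 3994/624.9 = 6.391.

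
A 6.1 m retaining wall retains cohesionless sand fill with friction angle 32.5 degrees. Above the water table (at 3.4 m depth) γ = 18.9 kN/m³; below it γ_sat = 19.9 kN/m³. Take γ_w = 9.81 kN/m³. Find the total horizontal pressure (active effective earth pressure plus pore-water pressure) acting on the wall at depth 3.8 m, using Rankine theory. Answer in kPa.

K_a = (1 − sin φ)/(1 + sin φ) = 0.3010.
γ' = 19.9 − 9.81 = 10.09 kN/m³.
Effective vertical stress at 3.8 m: σ'_v = 18.9×3.4 + 10.09×0.400 = 68.30 kPa.
σ'_h = K_a σ'_v = 0.3010 × 68.30 = 20.56 kPa; u = γ_w × 0.400 = 3.924 kPa.
Total σ_h = 20.56 + 3.924 = 24.48 kPa.

24.5 kPa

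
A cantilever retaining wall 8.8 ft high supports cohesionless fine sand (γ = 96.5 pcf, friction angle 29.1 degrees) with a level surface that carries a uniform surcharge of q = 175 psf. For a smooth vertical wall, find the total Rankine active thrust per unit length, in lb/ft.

K_a = tan²(45° − φ/2) = 0.3456.
Soil triangle: ½ K_a γ H² = 0.5×0.3456×96.5×8.8² = 1291 lb/ft.
Surcharge rectangle: K_a q H = 0.3456×175×8.8 = 532.2 lb/ft.
Total = 1291 + 532.2 = 1824 lb/ft.

1820 lb/ft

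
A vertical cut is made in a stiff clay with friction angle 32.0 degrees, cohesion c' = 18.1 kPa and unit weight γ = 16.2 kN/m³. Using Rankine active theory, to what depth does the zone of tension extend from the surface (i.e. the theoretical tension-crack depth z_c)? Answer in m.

4.03 m

K_a = tan²(45° − 32.0°/2) = 0.3073; √K_a = 0.5543.
The active pressure is zero where K_a γ z = 2c√K_a, so z_c = 2c/(γ√K_a) = 2×18.1/(16.2×0.5543) = 4.031 m.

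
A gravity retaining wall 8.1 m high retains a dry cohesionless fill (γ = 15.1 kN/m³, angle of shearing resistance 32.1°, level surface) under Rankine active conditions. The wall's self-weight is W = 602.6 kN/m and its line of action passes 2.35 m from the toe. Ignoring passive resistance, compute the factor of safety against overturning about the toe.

3.46

K_a = tan²(45° − 32.1°/2) = 0.3060.
P_a = ½K_aγH² = 0.5×0.3060×15.1×8.1² = 151.6 kN/m, acting at H/3 = 2.700 m above the base.
Overturning moment M_o = P_a × H/3 = 151.6 × 2.700 = 409.3.
Resisting moment M_r = W × 2.35 = 602.6 × 2.35 = 1416.
FS_overturning = M_r/M_o = 1416/409.3 = 3.460.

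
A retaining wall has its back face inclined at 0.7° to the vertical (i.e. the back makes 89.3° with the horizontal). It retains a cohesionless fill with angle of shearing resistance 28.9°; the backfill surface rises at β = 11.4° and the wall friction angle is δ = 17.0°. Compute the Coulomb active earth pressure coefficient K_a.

0.372

K_a = sin²(α+φ) / [sin²α · sin(α−δ) · (1 + √{sin(φ+δ)sin(φ−β) / (sin(α−δ)sin(α+β))})²].
With α = 89.3°, φ = 28.9°, δ = 17.0°, β = 11.4°: K_a = 0.3721.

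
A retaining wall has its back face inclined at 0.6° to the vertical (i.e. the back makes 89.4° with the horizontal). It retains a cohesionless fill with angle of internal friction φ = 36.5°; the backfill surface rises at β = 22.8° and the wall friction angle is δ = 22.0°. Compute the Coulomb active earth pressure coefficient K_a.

K_a = sin²(α+φ) / [sin²α · sin(α−δ) · (1 + √{sin(φ+δ)sin(φ−β) / (sin(α−δ)sin(α+β))})²].
With α = 89.4°, φ = 36.5°, δ = 22.0°, β = 22.8°: K_a = 0.3219.

0.322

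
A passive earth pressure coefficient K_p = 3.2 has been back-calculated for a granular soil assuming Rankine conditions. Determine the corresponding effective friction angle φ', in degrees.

31.6°

K_p = (1+sin φ)/(1−sin φ) ⇒ sin φ = (K_p − 1)/(K_p + 1) = 0.5238.
φ = arcsin(0.5238) = 31.59°.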